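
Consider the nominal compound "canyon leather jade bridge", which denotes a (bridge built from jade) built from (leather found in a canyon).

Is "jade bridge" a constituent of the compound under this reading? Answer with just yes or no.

The paraphrase groups the words so that "jade bridge" is one unit: it corresponds to a single parenthesized sub-phrase.
The full structure is [[canyon leather] [jade bridge]], in which [jade bridge] is a constituent.

yes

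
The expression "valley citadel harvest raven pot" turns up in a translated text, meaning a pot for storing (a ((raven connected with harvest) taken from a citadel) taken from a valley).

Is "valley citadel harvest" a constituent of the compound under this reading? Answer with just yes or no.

no

The top-level split is [valley citadel harvest raven] [pot]; the full structure is [[valley [citadel [harvest raven]]] pot].
"valley citadel harvest" straddles a constituent boundary, so it is not a single unit.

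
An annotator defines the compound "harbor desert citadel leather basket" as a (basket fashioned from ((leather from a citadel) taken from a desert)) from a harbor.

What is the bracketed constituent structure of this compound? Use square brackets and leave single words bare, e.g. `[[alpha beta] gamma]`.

Overall it is a kind of basket (specifically "desert citadel leather basket"); the modifier is "harbor".
"desert citadel leather basket" → head "basket", modifier "desert citadel leather".
"desert citadel leather" → head "leather" (specifically "citadel leather"), modifier "desert".
"citadel leather" → head "leather", modifier "citadel".
So the structure is [harbor [[desert [citadel leather]] basket]].

[harbor [[desert [citadel leather]] basket]]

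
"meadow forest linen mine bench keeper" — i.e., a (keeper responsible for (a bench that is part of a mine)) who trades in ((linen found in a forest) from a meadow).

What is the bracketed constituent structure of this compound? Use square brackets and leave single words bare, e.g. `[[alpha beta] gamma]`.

The outermost head in the paraphrase is "keeper" (specifically "mine bench keeper"), modified by "meadow forest linen".
"meadow forest linen" → head "linen" (specifically "forest linen"), modifier "meadow".
"forest linen" → head "linen", modifier "forest".
"mine bench keeper" → head "keeper", modifier "mine bench".
"mine bench" → head "bench", modifier "mine".
So the structure is [[meadow [forest linen]] [[mine bench] keeper]].

[[meadow [forest linen]] [[mine bench] keeper]]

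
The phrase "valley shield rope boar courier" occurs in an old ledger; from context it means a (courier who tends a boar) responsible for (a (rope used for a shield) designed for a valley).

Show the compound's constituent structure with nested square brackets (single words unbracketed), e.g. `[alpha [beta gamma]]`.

[[valley [shield rope]] [boar courier]]

The outermost head in the paraphrase is "courier" (specifically "boar courier"), modified by "valley shield rope".
Within "valley shield rope", the head is "rope" (specifically "shield rope") and the modifier is "valley".
Within "shield rope", the head is "rope" and the modifier is "shield".
Within "boar courier", the head is "courier" and the modifier is "boar".
Assembled: [[valley [shield rope]] [boar courier]].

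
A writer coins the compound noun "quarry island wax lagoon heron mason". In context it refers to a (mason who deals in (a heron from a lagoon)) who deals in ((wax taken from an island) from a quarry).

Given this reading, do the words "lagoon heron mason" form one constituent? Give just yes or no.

yes

The paraphrase groups the words so that "lagoon heron mason" is one unit: it corresponds to a single parenthesized sub-phrase.
The full structure is [[quarry [island wax]] [[lagoon heron] mason]], in which [lagoon heron mason] is a constituent.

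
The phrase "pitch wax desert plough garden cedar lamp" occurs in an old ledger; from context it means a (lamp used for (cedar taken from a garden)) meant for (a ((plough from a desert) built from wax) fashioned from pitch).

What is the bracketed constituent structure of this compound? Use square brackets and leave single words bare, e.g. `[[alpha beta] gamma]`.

The outermost head in the paraphrase is "lamp" (specifically "garden cedar lamp"), modified by "pitch wax desert plough".
"pitch wax desert plough" → head "plough" (specifically "wax desert plough"), modifier "pitch".
"wax desert plough" → head "plough" (specifically "desert plough"), modifier "wax".
"desert plough" → head "plough", modifier "desert".
"garden cedar lamp" → head "lamp", modifier "garden cedar".
"garden cedar" → head "cedar", modifier "garden".
Putting it together: [[pitch [wax [desert plough]]] [[garden cedar] lamp]].

[[pitch [wax [desert plough]]] [[garden cedar] lamp]]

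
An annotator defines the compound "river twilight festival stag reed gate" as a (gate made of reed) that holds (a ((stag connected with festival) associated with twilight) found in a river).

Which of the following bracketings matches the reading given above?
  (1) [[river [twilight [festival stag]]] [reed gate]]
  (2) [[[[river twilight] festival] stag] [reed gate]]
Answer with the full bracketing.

The paraphrase's head is the "gate" part ("reed gate"); its modifier is "river twilight festival stag".
That top-level split, carried through the inner groups, gives [[river [twilight [festival stag]]] [reed gate]].

[[river [twilight [festival stag]]] [reed gate]]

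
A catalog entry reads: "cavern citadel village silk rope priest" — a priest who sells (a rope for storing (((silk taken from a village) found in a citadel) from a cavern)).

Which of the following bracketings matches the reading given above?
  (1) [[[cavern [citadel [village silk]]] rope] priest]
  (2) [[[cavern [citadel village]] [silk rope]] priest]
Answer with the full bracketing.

The paraphrase's head is the "priest" part ("priest"); its modifier is "cavern citadel village silk rope".
That top-level split, carried through the inner groups, gives [[[cavern [citadel [village silk]]] rope] priest].

[[[cavern [citadel [village silk]]] rope] priest]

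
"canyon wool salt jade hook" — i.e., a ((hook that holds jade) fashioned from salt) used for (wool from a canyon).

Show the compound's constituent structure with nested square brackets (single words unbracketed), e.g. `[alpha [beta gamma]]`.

[[canyon wool] [salt [jade hook]]]

Whole compound: head "hook" (specifically "salt jade hook"), modifier "canyon wool".
Within "canyon wool", the head is "wool" and the modifier is "canyon".
Within "salt jade hook", the head is "hook" (specifically "jade hook") and the modifier is "salt".
Within "jade hook", the head is "hook" and the modifier is "jade".
So the structure is [[canyon wool] [salt [jade hook]]].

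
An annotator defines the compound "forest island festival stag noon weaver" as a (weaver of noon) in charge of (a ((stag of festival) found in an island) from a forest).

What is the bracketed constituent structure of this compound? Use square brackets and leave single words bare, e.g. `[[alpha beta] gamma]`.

Whole compound: head "weaver" (specifically "noon weaver"), modifier "forest island festival stag".
Inside "forest island festival stag": head "stag" (specifically "island festival stag"), modifier "forest".
Inside "island festival stag": head "stag" (specifically "festival stag"), modifier "island".
Inside "festival stag": head "stag", modifier "festival".
Inside "noon weaver": head "weaver", modifier "noon".
Putting it together: [[forest [island [festival stag]]] [noon weaver]].

[[forest [island [festival stag]]] [noon weaver]]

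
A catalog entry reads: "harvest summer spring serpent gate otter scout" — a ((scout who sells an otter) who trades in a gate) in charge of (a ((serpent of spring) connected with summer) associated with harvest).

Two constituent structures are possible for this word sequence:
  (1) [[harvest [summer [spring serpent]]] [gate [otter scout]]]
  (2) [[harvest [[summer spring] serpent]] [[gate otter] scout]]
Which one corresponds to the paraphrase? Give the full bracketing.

The paraphrase's head is the "scout" part ("gate otter scout"); its modifier is "harvest summer spring serpent".
That top-level split, carried through the inner groups, gives [[harvest [summer [spring serpent]]] [gate [otter scout]]].

[[harvest [summer [spring serpent]]] [gate [otter scout]]]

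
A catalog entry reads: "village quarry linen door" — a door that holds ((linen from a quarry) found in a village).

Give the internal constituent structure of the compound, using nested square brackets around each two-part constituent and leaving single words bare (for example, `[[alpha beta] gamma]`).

[[village [quarry linen]] door]

Overall it is a kind of door; the modifier is "village quarry linen".
Within "village quarry linen", the head is "linen" (specifically "quarry linen") and the modifier is "village".
Within "quarry linen", the head is "linen" and the modifier is "quarry".
Assembled: [[village [quarry linen]] door].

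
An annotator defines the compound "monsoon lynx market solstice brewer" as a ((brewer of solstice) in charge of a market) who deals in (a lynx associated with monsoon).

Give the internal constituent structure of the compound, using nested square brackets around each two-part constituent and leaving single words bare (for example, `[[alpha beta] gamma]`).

[[monsoon lynx] [market [solstice brewer]]]

At the top level: head "brewer" (specifically "market solstice brewer"); modifier "monsoon lynx".
Within "monsoon lynx", the head is "lynx" and the modifier is "monsoon".
Within "market solstice brewer", the head is "brewer" (specifically "solstice brewer") and the modifier is "market".
Within "solstice brewer", the head is "brewer" and the modifier is "solstice".
Assembled: [[monsoon lynx] [market [solstice brewer]]].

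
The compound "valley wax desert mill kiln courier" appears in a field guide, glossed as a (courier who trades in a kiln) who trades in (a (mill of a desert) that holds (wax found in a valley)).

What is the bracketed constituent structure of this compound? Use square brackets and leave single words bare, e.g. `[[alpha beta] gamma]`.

The outermost head in the paraphrase is "courier" (specifically "kiln courier"), modified by "valley wax desert mill".
"valley wax desert mill" → head "mill" (specifically "desert mill"), modifier "valley wax".
"valley wax" → head "wax", modifier "valley".
"desert mill" → head "mill", modifier "desert".
"kiln courier" → head "courier", modifier "kiln".
So the structure is [[[valley wax] [desert mill]] [kiln courier]].

[[[valley wax] [desert mill]] [kiln courier]]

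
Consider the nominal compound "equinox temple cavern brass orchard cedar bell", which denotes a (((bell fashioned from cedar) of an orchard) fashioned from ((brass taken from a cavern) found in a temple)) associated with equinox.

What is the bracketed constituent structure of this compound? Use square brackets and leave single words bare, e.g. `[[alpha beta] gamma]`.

[equinox [[temple [cavern brass]] [orchard [cedar bell]]]]

Whole compound: head "bell" (specifically "temple cavern brass orchard cedar bell"), modifier "equinox".
Within "temple cavern brass orchard cedar bell", the head is "bell" (specifically "orchard cedar bell") and the modifier is "temple cavern brass".
Within "temple cavern brass", the head is "brass" (specifically "cavern brass") and the modifier is "temple".
Within "cavern brass", the head is "brass" and the modifier is "cavern".
Within "orchard cedar bell", the head is "bell" (specifically "cedar bell") and the modifier is "orchard".
Within "cedar bell", the head is "bell" and the modifier is "cedar".
Assembled: [equinox [[temple [cavern brass]] [orchard [cedar bell]]]].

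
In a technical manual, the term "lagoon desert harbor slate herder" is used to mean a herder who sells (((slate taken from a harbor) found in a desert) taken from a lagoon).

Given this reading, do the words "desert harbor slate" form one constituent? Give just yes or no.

yes

The paraphrase groups the words so that "desert harbor slate" is one unit: it corresponds to a single parenthesized sub-phrase.
The full structure is [[lagoon [desert [harbor slate]]] herder], in which [desert harbor slate] is a constituent.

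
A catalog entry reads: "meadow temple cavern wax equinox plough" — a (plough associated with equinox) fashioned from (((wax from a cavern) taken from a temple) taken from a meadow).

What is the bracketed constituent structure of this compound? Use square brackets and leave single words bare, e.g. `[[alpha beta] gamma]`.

At the top level: head "plough" (specifically "equinox plough"); modifier "meadow temple cavern wax".
Within "meadow temple cavern wax", the head is "wax" (specifically "temple cavern wax") and the modifier is "meadow".
Within "temple cavern wax", the head is "wax" (specifically "cavern wax") and the modifier is "temple".
Within "cavern wax", the head is "wax" and the modifier is "cavern".
Within "equinox plough", the head is "plough" and the modifier is "equinox".
Assembled: [[meadow [temple [cavern wax]]] [equinox plough]].

[[meadow [temple [cavern wax]]] [equinox plough]]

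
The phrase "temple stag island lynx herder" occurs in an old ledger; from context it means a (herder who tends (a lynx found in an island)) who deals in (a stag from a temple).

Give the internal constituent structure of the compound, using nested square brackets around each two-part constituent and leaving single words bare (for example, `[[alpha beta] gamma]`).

[[temple stag] [[island lynx] herder]]

The outermost head in the paraphrase is "herder" (specifically "island lynx herder"), modified by "temple stag".
"temple stag" → head "stag", modifier "temple".
"island lynx herder" → head "herder", modifier "island lynx".
"island lynx" → head "lynx", modifier "island".
Putting it together: [[temple stag] [[island lynx] herder]].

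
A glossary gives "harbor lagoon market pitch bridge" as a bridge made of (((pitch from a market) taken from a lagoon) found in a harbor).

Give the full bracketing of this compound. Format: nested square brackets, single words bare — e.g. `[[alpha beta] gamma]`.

At the top level: head "bridge"; modifier "harbor lagoon market pitch".
Inside "harbor lagoon market pitch": head "pitch" (specifically "lagoon market pitch"), modifier "harbor".
Inside "lagoon market pitch": head "pitch" (specifically "market pitch"), modifier "lagoon".
Inside "market pitch": head "pitch", modifier "market".
Putting it together: [[harbor [lagoon [market pitch]]] bridge].

[[harbor [lagoon [market pitch]]] bridge]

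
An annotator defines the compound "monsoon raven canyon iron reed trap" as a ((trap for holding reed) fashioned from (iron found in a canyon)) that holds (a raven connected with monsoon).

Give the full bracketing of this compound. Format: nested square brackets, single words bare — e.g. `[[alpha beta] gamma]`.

[[monsoon raven] [[canyon iron] [reed trap]]]

The outermost head in the paraphrase is "trap" (specifically "canyon iron reed trap"), modified by "monsoon raven".
Inside "monsoon raven": head "raven", modifier "monsoon".
Inside "canyon iron reed trap": head "trap" (specifically "reed trap"), modifier "canyon iron".
Inside "canyon iron": head "iron", modifier "canyon".
Inside "reed trap": head "trap", modifier "reed".
Putting it together: [[monsoon raven] [[canyon iron] [reed trap]]].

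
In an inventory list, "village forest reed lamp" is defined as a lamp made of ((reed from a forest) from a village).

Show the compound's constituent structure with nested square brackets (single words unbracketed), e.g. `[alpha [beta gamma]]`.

The outermost head in the paraphrase is "lamp", modified by "village forest reed".
Within "village forest reed", the head is "reed" (specifically "forest reed") and the modifier is "village".
Within "forest reed", the head is "reed" and the modifier is "forest".
So the structure is [[village [forest reed]] lamp].

[[village [forest reed]] lamp]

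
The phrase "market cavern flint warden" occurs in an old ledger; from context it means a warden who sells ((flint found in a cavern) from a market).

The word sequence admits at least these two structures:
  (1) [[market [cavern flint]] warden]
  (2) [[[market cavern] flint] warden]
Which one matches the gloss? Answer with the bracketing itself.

[[market [cavern flint]] warden]

The paraphrase's head is the "warden" part ("warden"); its modifier is "market cavern flint".
That top-level split, carried through the inner groups, gives [[market [cavern flint]] warden].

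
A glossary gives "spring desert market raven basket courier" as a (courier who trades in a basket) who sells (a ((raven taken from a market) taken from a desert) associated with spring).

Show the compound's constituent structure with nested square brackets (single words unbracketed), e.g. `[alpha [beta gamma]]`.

Whole compound: head "courier" (specifically "basket courier"), modifier "spring desert market raven".
Within "spring desert market raven", the head is "raven" (specifically "desert market raven") and the modifier is "spring".
Within "desert market raven", the head is "raven" (specifically "market raven") and the modifier is "desert".
Within "market raven", the head is "raven" and the modifier is "market".
Within "basket courier", the head is "courier" and the modifier is "basket".
So the structure is [[spring [desert [market raven]]] [basket courier]].

[[spring [desert [market raven]]] [basket courier]]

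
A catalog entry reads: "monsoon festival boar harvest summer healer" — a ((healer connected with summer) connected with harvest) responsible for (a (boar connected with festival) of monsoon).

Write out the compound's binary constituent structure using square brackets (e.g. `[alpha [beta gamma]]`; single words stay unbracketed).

Overall it is a kind of healer (specifically "harvest summer healer"); the modifier is "monsoon festival boar".
Inside "monsoon festival boar": head "boar" (specifically "festival boar"), modifier "monsoon".
Inside "festival boar": head "boar", modifier "festival".
Inside "harvest summer healer": head "healer" (specifically "summer healer"), modifier "harvest".
Inside "summer healer": head "healer", modifier "summer".
Assembled: [[monsoon [festival boar]] [harvest [summer healer]]].

[[monsoon [festival boar]] [harvest [summer healer]]]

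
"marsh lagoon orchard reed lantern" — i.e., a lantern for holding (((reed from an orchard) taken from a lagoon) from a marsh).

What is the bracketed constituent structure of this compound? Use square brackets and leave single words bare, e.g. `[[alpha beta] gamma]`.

[[marsh [lagoon [orchard reed]]] lantern]

The outermost head in the paraphrase is "lantern", modified by "marsh lagoon orchard reed".
Inside "marsh lagoon orchard reed": head "reed" (specifically "lagoon orchard reed"), modifier "marsh".
Inside "lagoon orchard reed": head "reed" (specifically "orchard reed"), modifier "lagoon".
Inside "orchard reed": head "reed", modifier "orchard".
Assembled: [[marsh [lagoon [orchard reed]]] lantern].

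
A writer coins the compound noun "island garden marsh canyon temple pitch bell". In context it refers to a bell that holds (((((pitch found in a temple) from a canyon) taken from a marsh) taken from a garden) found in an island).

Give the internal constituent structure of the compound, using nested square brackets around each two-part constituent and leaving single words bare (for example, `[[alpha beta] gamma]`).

The outermost head in the paraphrase is "bell", modified by "island garden marsh canyon temple pitch".
Within "island garden marsh canyon temple pitch", the head is "pitch" (specifically "garden marsh canyon temple pitch") and the modifier is "island".
Within "garden marsh canyon temple pitch", the head is "pitch" (specifically "marsh canyon temple pitch") and the modifier is "garden".
Within "marsh canyon temple pitch", the head is "pitch" (specifically "canyon temple pitch") and the modifier is "marsh".
Within "canyon temple pitch", the head is "pitch" (specifically "temple pitch") and the modifier is "canyon".
Within "temple pitch", the head is "pitch" and the modifier is "temple".
So the structure is [[island [garden [marsh [canyon [temple pitch]]]]] bell].

[[island [garden [marsh [canyon [temple pitch]]]]] bell]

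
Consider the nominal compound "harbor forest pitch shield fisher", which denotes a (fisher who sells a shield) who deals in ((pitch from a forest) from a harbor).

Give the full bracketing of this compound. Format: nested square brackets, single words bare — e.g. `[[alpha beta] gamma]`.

[[harbor [forest pitch]] [shield fisher]]

The outermost head in the paraphrase is "fisher" (specifically "shield fisher"), modified by "harbor forest pitch".
"harbor forest pitch" → head "pitch" (specifically "forest pitch"), modifier "harbor".
"forest pitch" → head "pitch", modifier "forest".
"shield fisher" → head "fisher", modifier "shield".
Putting it together: [[harbor [forest pitch]] [shield fisher]].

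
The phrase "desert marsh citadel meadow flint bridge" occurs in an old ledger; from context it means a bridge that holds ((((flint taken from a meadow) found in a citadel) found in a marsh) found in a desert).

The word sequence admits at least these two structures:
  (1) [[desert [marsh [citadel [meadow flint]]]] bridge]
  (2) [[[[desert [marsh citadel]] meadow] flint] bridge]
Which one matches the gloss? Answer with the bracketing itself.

The paraphrase's head is the "bridge" part ("bridge"); its modifier is "desert marsh citadel meadow flint".
That top-level split, carried through the inner groups, gives [[desert [marsh [citadel [meadow flint]]]] bridge].

[[desert [marsh [citadel [meadow flint]]]] bridge]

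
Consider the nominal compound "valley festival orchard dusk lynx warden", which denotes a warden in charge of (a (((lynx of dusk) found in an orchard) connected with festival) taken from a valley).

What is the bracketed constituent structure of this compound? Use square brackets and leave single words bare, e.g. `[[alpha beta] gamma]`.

[[valley [festival [orchard [dusk lynx]]]] warden]

At the top level: head "warden"; modifier "valley festival orchard dusk lynx".
Within "valley festival orchard dusk lynx", the head is "lynx" (specifically "festival orchard dusk lynx") and the modifier is "valley".
Within "festival orchard dusk lynx", the head is "lynx" (specifically "orchard dusk lynx") and the modifier is "festival".
Within "orchard dusk lynx", the head is "lynx" (specifically "dusk lynx") and the modifier is "orchard".
Within "dusk lynx", the head is "lynx" and the modifier is "dusk".
Assembled: [[valley [festival [orchard [dusk lynx]]]] warden].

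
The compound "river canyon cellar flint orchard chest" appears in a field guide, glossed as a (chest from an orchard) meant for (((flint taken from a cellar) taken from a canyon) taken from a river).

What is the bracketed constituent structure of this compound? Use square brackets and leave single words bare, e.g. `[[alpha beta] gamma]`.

Whole compound: head "chest" (specifically "orchard chest"), modifier "river canyon cellar flint".
Within "river canyon cellar flint", the head is "flint" (specifically "canyon cellar flint") and the modifier is "river".
Within "canyon cellar flint", the head is "flint" (specifically "cellar flint") and the modifier is "canyon".
Within "cellar flint", the head is "flint" and the modifier is "cellar".
Within "orchard chest", the head is "chest" and the modifier is "orchard".
Putting it together: [[river [canyon [cellar flint]]] [orchard chest]].

[[river [canyon [cellar flint]]] [orchard chest]]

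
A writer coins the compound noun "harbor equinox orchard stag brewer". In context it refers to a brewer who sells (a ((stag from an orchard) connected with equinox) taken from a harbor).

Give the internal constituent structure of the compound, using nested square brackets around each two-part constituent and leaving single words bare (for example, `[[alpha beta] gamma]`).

[[harbor [equinox [orchard stag]]] brewer]

Whole compound: head "brewer", modifier "harbor equinox orchard stag".
Inside "harbor equinox orchard stag": head "stag" (specifically "equinox orchard stag"), modifier "harbor".
Inside "equinox orchard stag": head "stag" (specifically "orchard stag"), modifier "equinox".
Inside "orchard stag": head "stag", modifier "orchard".
Putting it together: [[harbor [equinox [orchard stag]]] brewer].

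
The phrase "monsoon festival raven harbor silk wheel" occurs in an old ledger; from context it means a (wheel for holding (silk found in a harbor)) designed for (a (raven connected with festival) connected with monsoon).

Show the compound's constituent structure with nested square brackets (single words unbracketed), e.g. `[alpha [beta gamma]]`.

Overall it is a kind of wheel (specifically "harbor silk wheel"); the modifier is "monsoon festival raven".
"monsoon festival raven" → head "raven" (specifically "festival raven"), modifier "monsoon".
"festival raven" → head "raven", modifier "festival".
"harbor silk wheel" → head "wheel", modifier "harbor silk".
"harbor silk" → head "silk", modifier "harbor".
Putting it together: [[monsoon [festival raven]] [[harbor silk] wheel]].

[[monsoon [festival raven]] [[harbor silk] wheel]]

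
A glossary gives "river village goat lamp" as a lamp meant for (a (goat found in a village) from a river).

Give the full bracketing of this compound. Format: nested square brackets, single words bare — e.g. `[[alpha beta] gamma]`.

Overall it is a kind of lamp; the modifier is "river village goat".
Inside "river village goat": head "goat" (specifically "village goat"), modifier "river".
Inside "village goat": head "goat", modifier "village".
So the structure is [[river [village goat]] lamp].

[[river [village goat]] lamp]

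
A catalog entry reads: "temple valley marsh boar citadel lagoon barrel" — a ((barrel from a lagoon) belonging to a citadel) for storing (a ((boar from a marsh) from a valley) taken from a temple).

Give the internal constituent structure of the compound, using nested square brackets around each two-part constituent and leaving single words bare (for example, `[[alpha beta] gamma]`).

[[temple [valley [marsh boar]]] [citadel [lagoon barrel]]]

At the top level: head "barrel" (specifically "citadel lagoon barrel"); modifier "temple valley marsh boar".
"temple valley marsh boar" → head "boar" (specifically "valley marsh boar"), modifier "temple".
"valley marsh boar" → head "boar" (specifically "marsh boar"), modifier "valley".
"marsh boar" → head "boar", modifier "marsh".
"citadel lagoon barrel" → head "barrel" (specifically "lagoon barrel"), modifier "citadel".
"lagoon barrel" → head "barrel", modifier "lagoon".
Assembled: [[temple [valley [marsh boar]]] [citadel [lagoon barrel]]].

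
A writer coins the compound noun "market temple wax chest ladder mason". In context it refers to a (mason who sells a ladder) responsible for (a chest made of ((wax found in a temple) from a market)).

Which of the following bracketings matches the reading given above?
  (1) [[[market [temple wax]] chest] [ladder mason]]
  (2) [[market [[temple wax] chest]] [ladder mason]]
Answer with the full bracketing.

[[[market [temple wax]] chest] [ladder mason]]

The paraphrase's head is the "mason" part ("ladder mason"); its modifier is "market temple wax chest".
That top-level split, carried through the inner groups, gives [[[market [temple wax]] chest] [ladder mason]].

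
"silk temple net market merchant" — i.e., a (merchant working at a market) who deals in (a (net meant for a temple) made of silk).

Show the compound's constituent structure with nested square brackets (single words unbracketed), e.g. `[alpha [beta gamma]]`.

[[silk [temple net]] [market merchant]]

The outermost head in the paraphrase is "merchant" (specifically "market merchant"), modified by "silk temple net".
"silk temple net" → head "net" (specifically "temple net"), modifier "silk".
"temple net" → head "net", modifier "temple".
"market merchant" → head "merchant", modifier "market".
So the structure is [[silk [temple net]] [market merchant]].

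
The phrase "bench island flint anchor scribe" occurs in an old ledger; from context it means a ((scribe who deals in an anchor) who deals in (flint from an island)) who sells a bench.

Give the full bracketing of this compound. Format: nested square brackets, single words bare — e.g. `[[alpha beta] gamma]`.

[bench [[island flint] [anchor scribe]]]

Whole compound: head "scribe" (specifically "island flint anchor scribe"), modifier "bench".
Inside "island flint anchor scribe": head "scribe" (specifically "anchor scribe"), modifier "island flint".
Inside "island flint": head "flint", modifier "island".
Inside "anchor scribe": head "scribe", modifier "anchor".
Assembled: [bench [[island flint] [anchor scribe]]].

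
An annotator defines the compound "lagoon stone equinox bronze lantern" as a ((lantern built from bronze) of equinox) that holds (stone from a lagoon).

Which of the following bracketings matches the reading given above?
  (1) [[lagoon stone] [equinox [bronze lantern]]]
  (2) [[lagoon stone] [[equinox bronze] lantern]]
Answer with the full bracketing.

[[lagoon stone] [equinox [bronze lantern]]]

The paraphrase's head is the "lantern" part ("equinox bronze lantern"); its modifier is "lagoon stone".
That top-level split, carried through the inner groups, gives [[lagoon stone] [equinox [bronze lantern]]].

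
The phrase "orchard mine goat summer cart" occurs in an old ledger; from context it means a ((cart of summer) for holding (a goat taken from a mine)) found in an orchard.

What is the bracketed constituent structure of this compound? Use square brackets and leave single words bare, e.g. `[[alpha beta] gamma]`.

[orchard [[mine goat] [summer cart]]]

At the top level: head "cart" (specifically "mine goat summer cart"); modifier "orchard".
Inside "mine goat summer cart": head "cart" (specifically "summer cart"), modifier "mine goat".
Inside "mine goat": head "goat", modifier "mine".
Inside "summer cart": head "cart", modifier "summer".
So the structure is [orchard [[mine goat] [summer cart]]].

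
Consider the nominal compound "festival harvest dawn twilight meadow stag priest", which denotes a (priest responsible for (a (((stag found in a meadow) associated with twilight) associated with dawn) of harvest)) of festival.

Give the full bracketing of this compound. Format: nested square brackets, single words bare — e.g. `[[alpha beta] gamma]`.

Overall it is a kind of priest (specifically "harvest dawn twilight meadow stag priest"); the modifier is "festival".
Within "harvest dawn twilight meadow stag priest", the head is "priest" and the modifier is "harvest dawn twilight meadow stag".
Within "harvest dawn twilight meadow stag", the head is "stag" (specifically "dawn twilight meadow stag") and the modifier is "harvest".
Within "dawn twilight meadow stag", the head is "stag" (specifically "twilight meadow stag") and the modifier is "dawn".
Within "twilight meadow stag", the head is "stag" (specifically "meadow stag") and the modifier is "twilight".
Within "meadow stag", the head is "stag" and the modifier is "meadow".
Assembled: [festival [[harvest [dawn [twilight [meadow stag]]]] priest]].

[festival [[harvest [dawn [twilight [meadow stag]]]] priest]]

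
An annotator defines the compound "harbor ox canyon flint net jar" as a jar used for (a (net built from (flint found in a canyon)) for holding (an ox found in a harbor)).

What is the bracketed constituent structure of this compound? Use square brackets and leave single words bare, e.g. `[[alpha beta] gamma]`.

The outermost head in the paraphrase is "jar", modified by "harbor ox canyon flint net".
"harbor ox canyon flint net" → head "net" (specifically "canyon flint net"), modifier "harbor ox".
"harbor ox" → head "ox", modifier "harbor".
"canyon flint net" → head "net", modifier "canyon flint".
"canyon flint" → head "flint", modifier "canyon".
Assembled: [[[harbor ox] [[canyon flint] net]] jar].

[[[harbor ox] [[canyon flint] net]] jar]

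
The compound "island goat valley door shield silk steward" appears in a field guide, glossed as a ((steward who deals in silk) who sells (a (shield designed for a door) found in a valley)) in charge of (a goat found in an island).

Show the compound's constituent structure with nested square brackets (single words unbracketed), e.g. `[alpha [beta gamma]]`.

At the top level: head "steward" (specifically "valley door shield silk steward"); modifier "island goat".
Inside "island goat": head "goat", modifier "island".
Inside "valley door shield silk steward": head "steward" (specifically "silk steward"), modifier "valley door shield".
Inside "valley door shield": head "shield" (specifically "door shield"), modifier "valley".
Inside "door shield": head "shield", modifier "door".
Inside "silk steward": head "steward", modifier "silk".
Putting it together: [[island goat] [[valley [door shield]] [silk steward]]].

[[island goat] [[valley [door shield]] [silk steward]]]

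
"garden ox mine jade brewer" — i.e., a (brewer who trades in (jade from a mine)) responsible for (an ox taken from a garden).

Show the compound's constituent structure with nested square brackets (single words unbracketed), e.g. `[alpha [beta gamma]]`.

[[garden ox] [[mine jade] brewer]]

Overall it is a kind of brewer (specifically "mine jade brewer"); the modifier is "garden ox".
"garden ox" → head "ox", modifier "garden".
"mine jade brewer" → head "brewer", modifier "mine jade".
"mine jade" → head "jade", modifier "mine".
Assembled: [[garden ox] [[mine jade] brewer]].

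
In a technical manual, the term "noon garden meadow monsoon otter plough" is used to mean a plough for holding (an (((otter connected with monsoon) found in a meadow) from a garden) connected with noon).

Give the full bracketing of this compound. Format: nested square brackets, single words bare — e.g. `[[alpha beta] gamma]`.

Whole compound: head "plough", modifier "noon garden meadow monsoon otter".
"noon garden meadow monsoon otter" → head "otter" (specifically "garden meadow monsoon otter"), modifier "noon".
"garden meadow monsoon otter" → head "otter" (specifically "meadow monsoon otter"), modifier "garden".
"meadow monsoon otter" → head "otter" (specifically "monsoon otter"), modifier "meadow".
"monsoon otter" → head "otter", modifier "monsoon".
So the structure is [[noon [garden [meadow [monsoon otter]]]] plough].

[[noon [garden [meadow [monsoon otter]]]] plough]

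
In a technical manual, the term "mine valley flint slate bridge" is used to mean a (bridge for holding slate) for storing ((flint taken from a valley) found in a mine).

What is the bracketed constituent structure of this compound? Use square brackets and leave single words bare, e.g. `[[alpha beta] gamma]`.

[[mine [valley flint]] [slate bridge]]

Whole compound: head "bridge" (specifically "slate bridge"), modifier "mine valley flint".
"mine valley flint" → head "flint" (specifically "valley flint"), modifier "mine".
"valley flint" → head "flint", modifier "valley".
"slate bridge" → head "bridge", modifier "slate".
Assembled: [[mine [valley flint]] [slate bridge]].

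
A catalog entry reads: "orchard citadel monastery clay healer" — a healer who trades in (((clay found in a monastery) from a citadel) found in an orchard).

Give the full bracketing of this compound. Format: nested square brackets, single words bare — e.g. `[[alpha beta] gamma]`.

[[orchard [citadel [monastery clay]]] healer]

At the top level: head "healer"; modifier "orchard citadel monastery clay".
"orchard citadel monastery clay" → head "clay" (specifically "citadel monastery clay"), modifier "orchard".
"citadel monastery clay" → head "clay" (specifically "monastery clay"), modifier "citadel".
"monastery clay" → head "clay", modifier "monastery".
Putting it together: [[orchard [citadel [monastery clay]]] healer].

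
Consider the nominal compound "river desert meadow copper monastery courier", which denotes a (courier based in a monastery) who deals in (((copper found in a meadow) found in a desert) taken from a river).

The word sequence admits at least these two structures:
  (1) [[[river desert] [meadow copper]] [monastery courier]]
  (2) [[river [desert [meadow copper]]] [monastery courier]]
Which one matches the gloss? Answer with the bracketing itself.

The paraphrase's head is the "courier" part ("monastery courier"); its modifier is "river desert meadow copper".
That top-level split, carried through the inner groups, gives [[river [desert [meadow copper]]] [monastery courier]].

[[river [desert [meadow copper]]] [monastery courier]]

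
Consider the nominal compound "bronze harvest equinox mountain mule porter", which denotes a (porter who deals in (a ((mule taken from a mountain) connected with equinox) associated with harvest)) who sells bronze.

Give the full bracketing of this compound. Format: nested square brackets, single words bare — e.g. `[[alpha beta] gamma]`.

[bronze [[harvest [equinox [mountain mule]]] porter]]

Overall it is a kind of porter (specifically "harvest equinox mountain mule porter"); the modifier is "bronze".
"harvest equinox mountain mule porter" → head "porter", modifier "harvest equinox mountain mule".
"harvest equinox mountain mule" → head "mule" (specifically "equinox mountain mule"), modifier "harvest".
"equinox mountain mule" → head "mule" (specifically "mountain mule"), modifier "equinox".
"mountain mule" → head "mule", modifier "mountain".
So the structure is [bronze [[harvest [equinox [mountain mule]]] porter]].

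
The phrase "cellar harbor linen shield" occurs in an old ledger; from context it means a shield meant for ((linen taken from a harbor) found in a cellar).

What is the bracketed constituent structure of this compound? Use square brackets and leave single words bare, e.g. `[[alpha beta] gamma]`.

[[cellar [harbor linen]] shield]

At the top level: head "shield"; modifier "cellar harbor linen".
"cellar harbor linen" → head "linen" (specifically "harbor linen"), modifier "cellar".
"harbor linen" → head "linen", modifier "harbor".
Putting it together: [[cellar [harbor linen]] shield].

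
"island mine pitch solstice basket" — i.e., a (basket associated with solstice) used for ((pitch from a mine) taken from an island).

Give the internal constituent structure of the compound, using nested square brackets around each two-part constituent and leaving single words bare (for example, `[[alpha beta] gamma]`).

The outermost head in the paraphrase is "basket" (specifically "solstice basket"), modified by "island mine pitch".
Within "island mine pitch", the head is "pitch" (specifically "mine pitch") and the modifier is "island".
Within "mine pitch", the head is "pitch" and the modifier is "mine".
Within "solstice basket", the head is "basket" and the modifier is "solstice".
Assembled: [[island [mine pitch]] [solstice basket]].

[[island [mine pitch]] [solstice basket]]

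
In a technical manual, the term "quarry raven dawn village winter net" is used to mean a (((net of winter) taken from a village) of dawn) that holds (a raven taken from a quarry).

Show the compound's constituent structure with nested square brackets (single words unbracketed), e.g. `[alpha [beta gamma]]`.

[[quarry raven] [dawn [village [winter net]]]]

Overall it is a kind of net (specifically "dawn village winter net"); the modifier is "quarry raven".
Within "quarry raven", the head is "raven" and the modifier is "quarry".
Within "dawn village winter net", the head is "net" (specifically "village winter net") and the modifier is "dawn".
Within "village winter net", the head is "net" (specifically "winter net") and the modifier is "village".
Within "winter net", the head is "net" and the modifier is "winter".
Assembled: [[quarry raven] [dawn [village [winter net]]]].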